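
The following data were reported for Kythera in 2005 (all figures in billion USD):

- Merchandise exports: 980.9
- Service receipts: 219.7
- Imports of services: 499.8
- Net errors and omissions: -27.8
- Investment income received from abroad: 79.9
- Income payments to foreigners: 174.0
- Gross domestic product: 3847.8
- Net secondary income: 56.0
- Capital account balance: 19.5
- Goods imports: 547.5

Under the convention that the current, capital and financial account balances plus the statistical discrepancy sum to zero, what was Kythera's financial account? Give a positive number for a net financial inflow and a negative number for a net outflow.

-106.9

Goods balance = 980.9 - 547.5 = 433.4
Services balance = 219.7 - 499.8 = -280.1
Trade balance (goods + services) = 433.4 + (-280.1) = 153.3
Net primary income = 79.9 - 174.0 = -94.1
Net secondary income = 56.0
Current account = 153.3 + (-94.1) + 56.0 = 115.2
Financial account = -(115.2 + 19.5 + (-27.8)) = -106.9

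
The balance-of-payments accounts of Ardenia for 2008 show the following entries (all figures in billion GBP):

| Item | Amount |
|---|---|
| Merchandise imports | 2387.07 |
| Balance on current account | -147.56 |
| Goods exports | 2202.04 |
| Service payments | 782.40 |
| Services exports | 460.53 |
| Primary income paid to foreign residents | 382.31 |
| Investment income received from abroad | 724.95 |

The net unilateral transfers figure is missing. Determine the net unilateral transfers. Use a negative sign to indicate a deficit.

16.70

Current account = goods balance + services balance + net primary income + net secondary income
Sum of the known components = -164.26
Net unilateral transfers = CA - (known components) = -147.56 - (-164.26) = 16.70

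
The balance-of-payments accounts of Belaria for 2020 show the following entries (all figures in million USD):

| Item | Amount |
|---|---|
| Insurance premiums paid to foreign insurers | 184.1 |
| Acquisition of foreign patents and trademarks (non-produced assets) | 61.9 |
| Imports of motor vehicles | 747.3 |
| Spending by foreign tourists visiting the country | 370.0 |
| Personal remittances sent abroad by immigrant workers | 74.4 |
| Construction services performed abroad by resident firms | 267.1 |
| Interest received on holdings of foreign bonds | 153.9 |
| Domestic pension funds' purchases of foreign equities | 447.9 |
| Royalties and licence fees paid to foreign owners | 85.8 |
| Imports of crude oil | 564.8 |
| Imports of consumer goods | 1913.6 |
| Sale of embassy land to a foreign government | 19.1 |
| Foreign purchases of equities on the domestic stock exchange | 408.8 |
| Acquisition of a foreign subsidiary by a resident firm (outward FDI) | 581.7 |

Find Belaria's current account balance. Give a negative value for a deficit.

Goods: -747.3 - 564.8 - 1913.6 = -3225.7
Services: -85.8 + 267.1 - 184.1 + 370.0 = 367.2
Primary income: 153.9
Secondary income: -74.4
Current account = (-3225.7) + 367.2 + 153.9 + (-74.4) = -2779.0
(Excluded from the current account — capital account: acquisition of foreign patents and trademarks (non-produced assets) 61.9, sale of embassy land to a foreign government 19.1; financial account: domestic pension funds' purchases of foreign equities 447.9, foreign purchases of equities on the domestic stock exchange 408.8, acquisition of a foreign subsidiary by a resident firm (outward FDI) 581.7.)

-2779.0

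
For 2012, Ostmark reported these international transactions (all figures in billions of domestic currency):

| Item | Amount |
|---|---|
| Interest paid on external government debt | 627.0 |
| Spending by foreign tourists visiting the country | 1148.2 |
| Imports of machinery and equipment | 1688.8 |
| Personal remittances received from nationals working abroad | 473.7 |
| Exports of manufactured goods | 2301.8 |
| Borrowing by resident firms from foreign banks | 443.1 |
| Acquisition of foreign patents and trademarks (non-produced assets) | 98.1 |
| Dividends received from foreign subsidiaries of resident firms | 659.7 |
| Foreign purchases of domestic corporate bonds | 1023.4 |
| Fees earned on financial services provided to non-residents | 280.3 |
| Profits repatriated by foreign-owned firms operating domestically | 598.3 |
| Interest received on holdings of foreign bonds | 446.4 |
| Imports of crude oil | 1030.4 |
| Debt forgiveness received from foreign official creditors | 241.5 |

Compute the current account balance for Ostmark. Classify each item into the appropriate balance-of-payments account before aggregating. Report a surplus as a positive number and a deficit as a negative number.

1365.6

Goods: 2301.8 - 1030.4 - 1688.8 = -417.4
Services: 1148.2 + 280.3 = 1428.5
Primary income: -627.0 + 659.7 - 598.3 + 446.4 = -119.2
Secondary income: 473.7
Current account = (-417.4) + 1428.5 + (-119.2) + 473.7 = 1365.6
(Excluded from the current account — financial account: borrowing by resident firms from foreign banks 443.1, foreign purchases of domestic corporate bonds 1023.4; capital account: acquisition of foreign patents and trademarks (non-produced assets) 98.1, debt forgiveness received from foreign official creditors 241.5.)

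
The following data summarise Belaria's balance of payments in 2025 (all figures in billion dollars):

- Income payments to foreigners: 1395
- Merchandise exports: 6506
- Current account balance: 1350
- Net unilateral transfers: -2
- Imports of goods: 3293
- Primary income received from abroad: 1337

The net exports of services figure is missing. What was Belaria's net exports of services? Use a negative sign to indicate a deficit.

-1803

Current account = goods balance + services balance + net primary income + net secondary income
Sum of the known components = 3153
Net exports of services = CA - (known components) = 1350 - 3153 = -1803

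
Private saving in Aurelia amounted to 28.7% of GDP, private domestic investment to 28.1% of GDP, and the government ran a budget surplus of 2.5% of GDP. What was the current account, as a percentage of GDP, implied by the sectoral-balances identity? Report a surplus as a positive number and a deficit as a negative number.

By the sectoral-balances identity, CA = (S_private - I) + (T - G).
Private balance = 28.7 - 28.1 = 0.6
Government balance (T - G) = 2.5
CA = 0.6 + 2.5 = 3.1

3.1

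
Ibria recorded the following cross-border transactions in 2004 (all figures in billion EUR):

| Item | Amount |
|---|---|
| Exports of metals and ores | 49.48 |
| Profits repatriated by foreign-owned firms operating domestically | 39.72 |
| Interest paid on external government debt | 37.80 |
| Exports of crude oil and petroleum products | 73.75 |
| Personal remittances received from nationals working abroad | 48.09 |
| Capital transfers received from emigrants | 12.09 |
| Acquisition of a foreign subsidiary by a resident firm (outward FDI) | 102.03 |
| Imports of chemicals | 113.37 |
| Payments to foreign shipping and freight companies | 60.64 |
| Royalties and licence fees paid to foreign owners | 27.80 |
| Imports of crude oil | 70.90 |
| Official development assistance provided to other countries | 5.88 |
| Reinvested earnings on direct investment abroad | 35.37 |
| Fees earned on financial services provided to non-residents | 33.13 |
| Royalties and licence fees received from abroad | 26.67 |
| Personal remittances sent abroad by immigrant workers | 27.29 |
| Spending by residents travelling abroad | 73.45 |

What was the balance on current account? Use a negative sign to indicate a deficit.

Goods: -70.90 + 49.48 - 113.37 + 73.75 = -61.04
Services: -60.64 + 26.67 - 73.45 - 27.80 + 33.13 = -102.09
Primary income: -37.80 - 39.72 + 35.37 = -42.15
Secondary income: 48.09 - 5.88 - 27.29 = 14.92
Current account = (-61.04) + (-102.09) + (-42.15) + 14.92 = -190.36
(Excluded from the current account — capital account: capital transfers received from emigrants 12.09; financial account: acquisition of a foreign subsidiary by a resident firm (outward FDI) 102.03.)

-190.36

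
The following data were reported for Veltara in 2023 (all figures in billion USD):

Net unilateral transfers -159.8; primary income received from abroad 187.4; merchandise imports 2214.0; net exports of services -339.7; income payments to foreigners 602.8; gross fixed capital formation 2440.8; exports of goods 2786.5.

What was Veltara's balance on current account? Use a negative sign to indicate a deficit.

Goods balance = 2786.5 - 2214.0 = 572.5
Services balance = -339.7
Trade balance (goods + services) = 572.5 + (-339.7) = 232.8
Net primary income = 187.4 - 602.8 = -415.4
Net secondary income = -159.8
Current account = 232.8 + (-415.4) + (-159.8) = -342.4

-342.4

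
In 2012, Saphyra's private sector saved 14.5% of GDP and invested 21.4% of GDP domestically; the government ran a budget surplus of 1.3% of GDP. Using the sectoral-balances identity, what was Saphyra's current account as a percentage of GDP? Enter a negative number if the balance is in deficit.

By the sectoral-balances identity, CA = (S_private - I) + (T - G).
Private balance = 14.5 - 21.4 = -6.9
Government balance (T - G) = 1.3
CA = -6.9 + 1.3 = -5.6

-5.6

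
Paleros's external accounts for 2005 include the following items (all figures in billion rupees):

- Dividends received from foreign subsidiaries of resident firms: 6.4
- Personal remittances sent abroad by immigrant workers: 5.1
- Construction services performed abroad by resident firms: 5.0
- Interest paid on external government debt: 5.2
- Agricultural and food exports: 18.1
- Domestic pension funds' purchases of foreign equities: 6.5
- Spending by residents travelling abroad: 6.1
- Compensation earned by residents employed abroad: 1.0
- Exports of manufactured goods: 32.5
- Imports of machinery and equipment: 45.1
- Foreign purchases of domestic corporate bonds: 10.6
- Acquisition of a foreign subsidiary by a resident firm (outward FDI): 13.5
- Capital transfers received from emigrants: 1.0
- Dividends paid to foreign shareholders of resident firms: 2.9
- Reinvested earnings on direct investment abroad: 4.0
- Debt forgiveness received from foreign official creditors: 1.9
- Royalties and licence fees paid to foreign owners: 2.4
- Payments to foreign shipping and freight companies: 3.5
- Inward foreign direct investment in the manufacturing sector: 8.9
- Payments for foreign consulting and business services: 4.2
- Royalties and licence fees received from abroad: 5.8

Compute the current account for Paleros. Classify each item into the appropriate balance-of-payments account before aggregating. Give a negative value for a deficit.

-1.7

Goods: -45.1 + 32.5 + 18.1 = 5.5
Services: 5.8 - 2.4 - 6.1 + 5.0 - 4.2 - 3.5 = -5.4
Primary income: -5.2 + 4.0 - 2.9 + 1.0 + 6.4 = 3.3
Secondary income: -5.1
Current account = 5.5 + (-5.4) + 3.3 + (-5.1) = -1.7
(Excluded from the current account — financial account: domestic pension funds' purchases of foreign equities 6.5, foreign purchases of domestic corporate bonds 10.6, acquisition of a foreign subsidiary by a resident firm (outward FDI) 13.5, inward foreign direct investment in the manufacturing sector 8.9; capital account: capital transfers received from emigrants 1.0, debt forgiveness received from foreign official creditors 1.9.)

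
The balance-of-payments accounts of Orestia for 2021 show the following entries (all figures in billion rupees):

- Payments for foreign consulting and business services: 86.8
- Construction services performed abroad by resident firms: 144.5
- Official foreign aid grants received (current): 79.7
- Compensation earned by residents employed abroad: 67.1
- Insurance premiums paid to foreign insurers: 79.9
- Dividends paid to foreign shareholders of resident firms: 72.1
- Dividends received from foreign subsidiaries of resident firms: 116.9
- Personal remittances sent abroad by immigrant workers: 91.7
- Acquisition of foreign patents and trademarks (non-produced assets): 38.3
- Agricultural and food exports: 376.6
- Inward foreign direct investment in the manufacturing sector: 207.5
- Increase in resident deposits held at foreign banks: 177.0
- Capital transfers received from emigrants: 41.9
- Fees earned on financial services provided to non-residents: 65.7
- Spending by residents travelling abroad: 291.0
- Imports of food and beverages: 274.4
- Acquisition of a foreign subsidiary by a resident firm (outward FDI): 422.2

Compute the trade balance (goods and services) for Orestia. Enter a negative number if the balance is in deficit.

-145.3

Goods: 376.6 - 274.4 = 102.2
Services: 65.7 - 79.9 - 86.8 + 144.5 - 291.0 = -247.5
Trade balance = 102.2 + (-247.5) = -145.3
(Excluded from the trade balance — secondary income: official foreign aid grants received (current) 79.7, personal remittances sent abroad by immigrant workers 91.7; primary income: compensation earned by residents employed abroad 67.1, dividends paid to foreign shareholders of resident firms 72.1, dividends received from foreign subsidiaries of resident firms 116.9; capital account: acquisition of foreign patents and trademarks (non-produced assets) 38.3, capital transfers received from emigrants 41.9; financial account: inward foreign direct investment in the manufacturing sector 207.5, increase in resident deposits held at foreign banks 177.0, acquisition of a foreign subsidiary by a resident firm (outward FDI) 422.2.)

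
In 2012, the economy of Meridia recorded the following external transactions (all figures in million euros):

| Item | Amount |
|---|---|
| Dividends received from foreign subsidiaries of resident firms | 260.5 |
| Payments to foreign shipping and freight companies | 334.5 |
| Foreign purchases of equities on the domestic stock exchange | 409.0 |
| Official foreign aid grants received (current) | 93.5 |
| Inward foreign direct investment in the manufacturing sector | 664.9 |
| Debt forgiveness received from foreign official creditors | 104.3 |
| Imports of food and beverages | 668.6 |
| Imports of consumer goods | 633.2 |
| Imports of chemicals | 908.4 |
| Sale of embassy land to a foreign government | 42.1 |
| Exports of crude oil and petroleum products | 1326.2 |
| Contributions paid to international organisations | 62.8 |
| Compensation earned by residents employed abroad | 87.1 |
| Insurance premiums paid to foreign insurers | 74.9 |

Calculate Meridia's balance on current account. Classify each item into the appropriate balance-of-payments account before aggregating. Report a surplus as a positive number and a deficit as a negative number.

-915.1

Goods: -633.2 - 668.6 + 1326.2 - 908.4 = -884.0
Services: -334.5 - 74.9 = -409.4
Primary income: 260.5 + 87.1 = 347.6
Secondary income: 93.5 - 62.8 = 30.7
Current account = (-884.0) + (-409.4) + 347.6 + 30.7 = -915.1
(Excluded from the current account — financial account: foreign purchases of equities on the domestic stock exchange 409.0, inward foreign direct investment in the manufacturing sector 664.9; capital account: debt forgiveness received from foreign official creditors 104.3, sale of embassy land to a foreign government 42.1.)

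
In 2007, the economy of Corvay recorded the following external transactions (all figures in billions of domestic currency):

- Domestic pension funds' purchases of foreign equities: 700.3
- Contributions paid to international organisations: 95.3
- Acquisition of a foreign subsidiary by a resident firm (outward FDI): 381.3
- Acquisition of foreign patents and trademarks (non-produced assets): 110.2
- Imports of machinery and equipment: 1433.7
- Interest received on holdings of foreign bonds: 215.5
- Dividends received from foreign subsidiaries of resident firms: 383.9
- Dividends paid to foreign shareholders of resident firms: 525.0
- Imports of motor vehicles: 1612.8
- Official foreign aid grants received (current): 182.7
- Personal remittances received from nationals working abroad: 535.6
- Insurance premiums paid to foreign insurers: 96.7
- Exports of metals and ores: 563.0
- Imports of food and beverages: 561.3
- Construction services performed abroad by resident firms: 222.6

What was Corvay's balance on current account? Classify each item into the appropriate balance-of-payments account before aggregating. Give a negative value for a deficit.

-2221.5

Goods: -1612.8 + 563.0 - 1433.7 - 561.3 = -3044.8
Services: -96.7 + 222.6 = 125.9
Primary income: 215.5 - 525.0 + 383.9 = 74.4
Secondary income: -95.3 + 535.6 + 182.7 = 623.0
Current account = (-3044.8) + 125.9 + 74.4 + 623.0 = -2221.5
(Excluded from the current account — financial account: domestic pension funds' purchases of foreign equities 700.3, acquisition of a foreign subsidiary by a resident firm (outward FDI) 381.3; capital account: acquisition of foreign patents and trademarks (non-produced assets) 110.2.)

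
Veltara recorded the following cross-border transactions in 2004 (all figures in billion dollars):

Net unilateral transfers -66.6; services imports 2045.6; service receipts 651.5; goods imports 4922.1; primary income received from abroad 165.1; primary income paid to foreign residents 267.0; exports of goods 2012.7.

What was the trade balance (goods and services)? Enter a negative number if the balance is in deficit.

Goods balance = 2012.7 - 4922.1 = -2909.4
Services balance = 651.5 - 2045.6 = -1394.1
Trade balance (goods + services) = -2909.4 + (-1394.1) = -4303.5

-4303.5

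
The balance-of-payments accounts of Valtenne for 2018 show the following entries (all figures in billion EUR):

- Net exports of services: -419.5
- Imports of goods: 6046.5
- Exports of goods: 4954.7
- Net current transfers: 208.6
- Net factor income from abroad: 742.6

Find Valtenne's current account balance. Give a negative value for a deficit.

Goods balance = 4954.7 - 6046.5 = -1091.8
Services balance = -419.5
Trade balance (goods + services) = -1091.8 + (-419.5) = -1511.3
Net primary income = 742.6
Net secondary income = 208.6
Current account = -1511.3 + 742.6 + 208.6 = -560.1

-560.1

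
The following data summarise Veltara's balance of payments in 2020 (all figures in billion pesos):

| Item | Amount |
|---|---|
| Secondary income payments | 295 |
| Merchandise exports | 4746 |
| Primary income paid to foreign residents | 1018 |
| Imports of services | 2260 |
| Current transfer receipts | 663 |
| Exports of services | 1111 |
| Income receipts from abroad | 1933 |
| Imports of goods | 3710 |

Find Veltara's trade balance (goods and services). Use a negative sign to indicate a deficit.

Goods balance = 4746 - 3710 = 1036
Services balance = 1111 - 2260 = -1149
Trade balance (goods + services) = 1036 + (-1149) = -113

-113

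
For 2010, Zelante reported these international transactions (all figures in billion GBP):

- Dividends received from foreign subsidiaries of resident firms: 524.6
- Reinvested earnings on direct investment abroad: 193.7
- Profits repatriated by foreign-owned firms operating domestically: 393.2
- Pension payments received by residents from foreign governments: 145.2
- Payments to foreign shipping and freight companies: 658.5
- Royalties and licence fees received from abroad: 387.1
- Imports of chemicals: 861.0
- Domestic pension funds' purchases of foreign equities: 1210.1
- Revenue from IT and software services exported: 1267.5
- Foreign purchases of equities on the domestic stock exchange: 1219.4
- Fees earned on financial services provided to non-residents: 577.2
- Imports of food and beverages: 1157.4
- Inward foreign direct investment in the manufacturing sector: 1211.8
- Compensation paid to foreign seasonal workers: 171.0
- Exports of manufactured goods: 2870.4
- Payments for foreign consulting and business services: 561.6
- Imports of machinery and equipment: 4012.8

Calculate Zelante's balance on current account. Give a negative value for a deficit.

-1849.8

Goods: -4012.8 + 2870.4 - 861.0 - 1157.4 = -3160.8
Services: 1267.5 + 577.2 + 387.1 - 561.6 - 658.5 = 1011.7
Primary income: -171.0 - 393.2 + 193.7 + 524.6 = 154.1
Secondary income: 145.2
Current account = (-3160.8) + 1011.7 + 154.1 + 145.2 = -1849.8
(Excluded from the current account — financial account: domestic pension funds' purchases of foreign equities 1210.1, foreign purchases of equities on the domestic stock exchange 1219.4, inward foreign direct investment in the manufacturing sector 1211.8.)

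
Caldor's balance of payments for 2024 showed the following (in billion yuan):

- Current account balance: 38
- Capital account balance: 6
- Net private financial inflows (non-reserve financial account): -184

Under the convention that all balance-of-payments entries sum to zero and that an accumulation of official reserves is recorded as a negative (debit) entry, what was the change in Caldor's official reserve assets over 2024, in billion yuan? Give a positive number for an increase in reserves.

-140

Official reserve transactions balance = -(38 + 6 + (-184)) = 140
An accumulation of reserves is recorded as a debit (negative entry), so the change in the stock of reserves is the negative of that balance.
Change in official reserves = -(140) = -140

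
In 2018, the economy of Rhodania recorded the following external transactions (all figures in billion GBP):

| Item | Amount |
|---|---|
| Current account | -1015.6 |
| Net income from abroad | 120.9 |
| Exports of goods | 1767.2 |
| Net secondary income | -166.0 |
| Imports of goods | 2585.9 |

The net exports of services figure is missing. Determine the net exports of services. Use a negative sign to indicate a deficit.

-151.8

Current account = goods balance + services balance + net primary income + net secondary income
Sum of the known components = -863.8
Net exports of services = CA - (known components) = -1015.6 - (-863.8) = -151.8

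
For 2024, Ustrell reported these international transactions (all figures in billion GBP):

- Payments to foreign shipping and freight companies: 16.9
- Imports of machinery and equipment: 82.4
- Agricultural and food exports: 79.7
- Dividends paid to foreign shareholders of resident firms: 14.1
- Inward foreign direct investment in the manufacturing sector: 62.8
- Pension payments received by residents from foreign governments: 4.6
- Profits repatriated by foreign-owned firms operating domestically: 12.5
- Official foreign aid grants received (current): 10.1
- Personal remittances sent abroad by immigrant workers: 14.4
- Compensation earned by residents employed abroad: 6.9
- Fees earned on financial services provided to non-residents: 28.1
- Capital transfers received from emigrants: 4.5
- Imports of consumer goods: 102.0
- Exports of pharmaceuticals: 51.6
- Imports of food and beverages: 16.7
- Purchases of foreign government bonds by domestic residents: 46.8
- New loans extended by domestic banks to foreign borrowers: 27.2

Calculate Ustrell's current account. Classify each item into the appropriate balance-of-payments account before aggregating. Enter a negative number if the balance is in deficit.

Goods: -102.0 - 82.4 + 51.6 + 79.7 - 16.7 = -69.8
Services: -16.9 + 28.1 = 11.2
Primary income: -12.5 - 14.1 + 6.9 = -19.7
Secondary income: 10.1 - 14.4 + 4.6 = 0.3
Current account = (-69.8) + 11.2 + (-19.7) + 0.3 = -78.0
(Excluded from the current account — financial account: inward foreign direct investment in the manufacturing sector 62.8, purchases of foreign government bonds by domestic residents 46.8, new loans extended by domestic banks to foreign borrowers 27.2; capital account: capital transfers received from emigrants 4.5.)

-78.0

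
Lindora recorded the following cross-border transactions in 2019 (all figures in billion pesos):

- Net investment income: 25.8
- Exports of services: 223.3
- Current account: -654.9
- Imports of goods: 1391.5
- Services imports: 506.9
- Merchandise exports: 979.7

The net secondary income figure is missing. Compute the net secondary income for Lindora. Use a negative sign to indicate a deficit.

Current account = goods balance + services balance + net primary income + net secondary income
Sum of the known components = -669.6
Net secondary income = CA - (known components) = -654.9 - (-669.6) = 14.7

14.7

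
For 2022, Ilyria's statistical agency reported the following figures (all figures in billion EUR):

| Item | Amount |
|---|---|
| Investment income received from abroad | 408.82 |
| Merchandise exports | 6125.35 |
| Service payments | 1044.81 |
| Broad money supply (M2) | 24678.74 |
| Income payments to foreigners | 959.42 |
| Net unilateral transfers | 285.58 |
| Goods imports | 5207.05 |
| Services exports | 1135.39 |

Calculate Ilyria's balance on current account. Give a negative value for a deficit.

Goods balance = 6125.35 - 5207.05 = 918.30
Services balance = 1135.39 - 1044.81 = 90.58
Trade balance (goods + services) = 918.30 + 90.58 = 1008.88
Net primary income = 408.82 - 959.42 = -550.60
Net secondary income = 285.58
Current account = 1008.88 + (-550.60) + 285.58 = 743.86

743.86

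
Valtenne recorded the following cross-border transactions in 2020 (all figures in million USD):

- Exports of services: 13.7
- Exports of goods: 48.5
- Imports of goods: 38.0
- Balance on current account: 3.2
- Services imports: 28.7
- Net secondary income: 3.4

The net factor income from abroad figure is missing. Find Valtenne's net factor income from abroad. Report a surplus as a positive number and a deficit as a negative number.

4.3

Current account = goods balance + services balance + net primary income + net secondary income
Sum of the known components = -1.1
Net factor income from abroad = CA - (known components) = 3.2 - (-1.1) = 4.3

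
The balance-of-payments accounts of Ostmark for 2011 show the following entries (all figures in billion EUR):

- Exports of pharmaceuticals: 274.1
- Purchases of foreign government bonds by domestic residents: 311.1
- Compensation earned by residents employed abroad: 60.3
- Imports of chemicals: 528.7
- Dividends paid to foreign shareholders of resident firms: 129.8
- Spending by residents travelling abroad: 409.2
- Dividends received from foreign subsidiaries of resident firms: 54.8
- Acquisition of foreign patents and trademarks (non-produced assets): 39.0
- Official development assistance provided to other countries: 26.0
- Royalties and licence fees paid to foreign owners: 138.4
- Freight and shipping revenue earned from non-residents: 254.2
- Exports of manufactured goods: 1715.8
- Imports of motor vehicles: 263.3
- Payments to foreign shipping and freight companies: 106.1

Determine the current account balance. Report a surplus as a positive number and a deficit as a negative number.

Goods: 1715.8 - 263.3 - 528.7 + 274.1 = 1197.9
Services: -138.4 - 409.2 - 106.1 + 254.2 = -399.5
Primary income: 54.8 - 129.8 + 60.3 = -14.7
Secondary income: -26.0
Current account = 1197.9 + (-399.5) + (-14.7) + (-26.0) = 757.7
(Excluded from the current account — financial account: purchases of foreign government bonds by domestic residents 311.1; capital account: acquisition of foreign patents and trademarks (non-produced assets) 39.0.)

757.7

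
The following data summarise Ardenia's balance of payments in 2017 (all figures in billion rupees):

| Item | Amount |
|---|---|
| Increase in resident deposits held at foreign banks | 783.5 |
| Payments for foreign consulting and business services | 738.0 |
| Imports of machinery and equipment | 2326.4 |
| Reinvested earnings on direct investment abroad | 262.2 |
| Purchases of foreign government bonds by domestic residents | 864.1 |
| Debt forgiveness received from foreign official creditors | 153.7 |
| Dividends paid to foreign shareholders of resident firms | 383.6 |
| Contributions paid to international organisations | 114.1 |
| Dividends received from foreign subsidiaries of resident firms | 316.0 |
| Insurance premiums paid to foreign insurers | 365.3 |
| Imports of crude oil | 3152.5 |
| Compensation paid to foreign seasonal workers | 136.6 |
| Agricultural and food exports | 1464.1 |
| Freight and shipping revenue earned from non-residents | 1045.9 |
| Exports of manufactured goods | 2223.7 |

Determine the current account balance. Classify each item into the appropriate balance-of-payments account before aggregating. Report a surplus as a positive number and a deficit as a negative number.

-1904.6

Goods: -3152.5 + 1464.1 + 2223.7 - 2326.4 = -1791.1
Services: -738.0 + 1045.9 - 365.3 = -57.4
Primary income: 316.0 + 262.2 - 383.6 - 136.6 = 58.0
Secondary income: -114.1
Current account = (-1791.1) + (-57.4) + 58.0 + (-114.1) = -1904.6
(Excluded from the current account — financial account: increase in resident deposits held at foreign banks 783.5, purchases of foreign government bonds by domestic residents 864.1; capital account: debt forgiveness received from foreign official creditors 153.7.)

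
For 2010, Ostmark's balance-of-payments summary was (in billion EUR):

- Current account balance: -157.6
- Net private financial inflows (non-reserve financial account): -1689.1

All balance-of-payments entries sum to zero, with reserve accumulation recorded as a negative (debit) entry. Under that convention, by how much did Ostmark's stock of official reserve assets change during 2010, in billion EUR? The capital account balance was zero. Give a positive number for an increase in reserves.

-1846.7

Official reserve transactions balance = -((-157.6) + (-1689.1)) = 1846.7
An accumulation of reserves is recorded as a debit (negative entry), so the change in the stock of reserves is the negative of that balance.
Change in official reserves = -(1846.7) = -1846.7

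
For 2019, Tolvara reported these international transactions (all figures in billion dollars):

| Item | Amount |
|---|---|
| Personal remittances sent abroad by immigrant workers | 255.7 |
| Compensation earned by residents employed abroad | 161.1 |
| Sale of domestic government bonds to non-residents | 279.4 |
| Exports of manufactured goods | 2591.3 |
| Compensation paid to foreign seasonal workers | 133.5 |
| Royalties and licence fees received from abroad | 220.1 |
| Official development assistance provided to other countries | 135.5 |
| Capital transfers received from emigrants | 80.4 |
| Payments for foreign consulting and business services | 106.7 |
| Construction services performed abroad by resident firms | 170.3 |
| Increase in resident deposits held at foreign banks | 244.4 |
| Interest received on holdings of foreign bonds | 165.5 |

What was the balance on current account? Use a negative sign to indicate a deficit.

Goods: 2591.3
Services: 220.1 - 106.7 + 170.3 = 283.7
Primary income: -133.5 + 161.1 + 165.5 = 193.1
Secondary income: -255.7 - 135.5 = -391.2
Current account = 2591.3 + 283.7 + 193.1 + (-391.2) = 2676.9
(Excluded from the current account — financial account: sale of domestic government bonds to non-residents 279.4, increase in resident deposits held at foreign banks 244.4; capital account: capital transfers received from emigrants 80.4.)

2676.9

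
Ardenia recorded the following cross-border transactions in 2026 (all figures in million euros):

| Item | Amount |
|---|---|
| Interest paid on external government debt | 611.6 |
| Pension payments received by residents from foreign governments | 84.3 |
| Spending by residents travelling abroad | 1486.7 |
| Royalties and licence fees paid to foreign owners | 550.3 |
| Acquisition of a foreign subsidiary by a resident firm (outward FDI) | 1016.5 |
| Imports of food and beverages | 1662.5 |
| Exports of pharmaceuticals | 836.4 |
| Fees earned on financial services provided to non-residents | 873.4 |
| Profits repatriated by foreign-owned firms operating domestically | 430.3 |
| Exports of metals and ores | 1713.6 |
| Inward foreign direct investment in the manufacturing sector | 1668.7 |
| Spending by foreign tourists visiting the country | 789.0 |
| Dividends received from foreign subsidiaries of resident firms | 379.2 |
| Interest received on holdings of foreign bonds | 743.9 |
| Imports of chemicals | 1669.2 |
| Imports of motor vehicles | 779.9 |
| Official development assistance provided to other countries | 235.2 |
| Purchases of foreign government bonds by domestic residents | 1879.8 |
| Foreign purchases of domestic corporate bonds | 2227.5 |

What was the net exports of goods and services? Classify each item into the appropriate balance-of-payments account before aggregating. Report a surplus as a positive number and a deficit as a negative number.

Goods: -1669.2 - 779.9 + 1713.6 + 836.4 - 1662.5 = -1561.6
Services: 789.0 + 873.4 - 550.3 - 1486.7 = -374.6
Trade balance = -1561.6 + (-374.6) = -1936.2
(Excluded from the trade balance — primary income: interest paid on external government debt 611.6, profits repatriated by foreign-owned firms operating domestically 430.3, dividends received from foreign subsidiaries of resident firms 379.2, interest received on holdings of foreign bonds 743.9; secondary income: pension payments received by residents from foreign governments 84.3, official development assistance provided to other countries 235.2; financial account: acquisition of a foreign subsidiary by a resident firm (outward FDI) 1016.5, inward foreign direct investment in the manufacturing sector 1668.7, purchases of foreign government bonds by domestic residents 1879.8, foreign purchases of domestic corporate bonds 2227.5.)

-1936.2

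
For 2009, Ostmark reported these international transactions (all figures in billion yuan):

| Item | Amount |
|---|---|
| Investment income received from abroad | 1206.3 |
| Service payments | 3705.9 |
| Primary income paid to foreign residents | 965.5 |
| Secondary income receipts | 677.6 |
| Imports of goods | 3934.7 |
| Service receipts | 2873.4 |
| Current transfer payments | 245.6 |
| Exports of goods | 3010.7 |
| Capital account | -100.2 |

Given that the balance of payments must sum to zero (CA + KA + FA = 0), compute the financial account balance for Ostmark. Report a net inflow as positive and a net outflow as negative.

Goods balance = 3010.7 - 3934.7 = -924.0
Services balance = 2873.4 - 3705.9 = -832.5
Trade balance (goods + services) = -924.0 + (-832.5) = -1756.5
Net primary income = 1206.3 - 965.5 = 240.8
Net secondary income = 677.6 - 245.6 = 432.0
Current account = -1756.5 + 240.8 + 432.0 = -1083.7
Financial account = -(-1083.7 + (-100.2)) = 1183.9

1183.9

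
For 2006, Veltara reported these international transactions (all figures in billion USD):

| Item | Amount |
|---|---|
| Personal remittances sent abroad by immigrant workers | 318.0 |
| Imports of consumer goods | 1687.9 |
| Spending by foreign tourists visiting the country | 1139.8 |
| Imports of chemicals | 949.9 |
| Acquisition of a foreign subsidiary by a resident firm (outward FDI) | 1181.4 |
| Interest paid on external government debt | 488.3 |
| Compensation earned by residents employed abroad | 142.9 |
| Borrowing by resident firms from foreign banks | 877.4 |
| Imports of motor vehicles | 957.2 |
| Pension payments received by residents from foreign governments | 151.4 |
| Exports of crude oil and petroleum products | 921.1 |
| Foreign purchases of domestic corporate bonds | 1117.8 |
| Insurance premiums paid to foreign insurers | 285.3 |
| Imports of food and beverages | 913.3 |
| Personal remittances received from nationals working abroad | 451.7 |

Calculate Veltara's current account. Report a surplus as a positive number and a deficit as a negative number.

-2793.0

Goods: -957.2 + 921.1 - 949.9 - 1687.9 - 913.3 = -3587.2
Services: 1139.8 - 285.3 = 854.5
Primary income: -488.3 + 142.9 = -345.4
Secondary income: -318.0 + 451.7 + 151.4 = 285.1
Current account = (-3587.2) + 854.5 + (-345.4) + 285.1 = -2793.0
(Excluded from the current account — financial account: acquisition of a foreign subsidiary by a resident firm (outward FDI) 1181.4, borrowing by resident firms from foreign banks 877.4, foreign purchases of domestic corporate bonds 1117.8.)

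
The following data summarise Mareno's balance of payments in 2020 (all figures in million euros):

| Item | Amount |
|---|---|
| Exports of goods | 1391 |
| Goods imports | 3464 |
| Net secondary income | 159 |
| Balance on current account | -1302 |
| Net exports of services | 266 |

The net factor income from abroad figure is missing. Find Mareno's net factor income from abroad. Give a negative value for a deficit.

346

Current account = goods balance + services balance + net primary income + net secondary income
Sum of the known components = -1648
Net factor income from abroad = CA - (known components) = -1302 - (-1648) = 346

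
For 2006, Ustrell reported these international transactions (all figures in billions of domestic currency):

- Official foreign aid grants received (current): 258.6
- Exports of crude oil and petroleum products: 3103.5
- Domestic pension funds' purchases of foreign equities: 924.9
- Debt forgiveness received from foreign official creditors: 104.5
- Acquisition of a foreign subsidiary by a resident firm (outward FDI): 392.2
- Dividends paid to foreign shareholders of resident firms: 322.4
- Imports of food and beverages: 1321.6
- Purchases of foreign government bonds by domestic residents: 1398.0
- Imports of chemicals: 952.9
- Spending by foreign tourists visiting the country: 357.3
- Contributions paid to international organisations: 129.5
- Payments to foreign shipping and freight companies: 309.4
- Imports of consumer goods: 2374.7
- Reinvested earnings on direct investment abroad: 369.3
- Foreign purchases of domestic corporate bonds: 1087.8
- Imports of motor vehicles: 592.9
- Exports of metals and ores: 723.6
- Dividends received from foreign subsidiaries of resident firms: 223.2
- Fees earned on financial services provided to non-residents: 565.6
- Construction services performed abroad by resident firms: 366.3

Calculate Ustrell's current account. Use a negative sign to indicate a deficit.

Goods: -592.9 + 3103.5 + 723.6 - 952.9 - 2374.7 - 1321.6 = -1415.0
Services: 565.6 + 366.3 - 309.4 + 357.3 = 979.8
Primary income: -322.4 + 223.2 + 369.3 = 270.1
Secondary income: 258.6 - 129.5 = 129.1
Current account = (-1415.0) + 979.8 + 270.1 + 129.1 = -36.0
(Excluded from the current account — financial account: domestic pension funds' purchases of foreign equities 924.9, acquisition of a foreign subsidiary by a resident firm (outward FDI) 392.2, purchases of foreign government bonds by domestic residents 1398.0, foreign purchases of domestic corporate bonds 1087.8; capital account: debt forgiveness received from foreign official creditors 104.5.)

-36.0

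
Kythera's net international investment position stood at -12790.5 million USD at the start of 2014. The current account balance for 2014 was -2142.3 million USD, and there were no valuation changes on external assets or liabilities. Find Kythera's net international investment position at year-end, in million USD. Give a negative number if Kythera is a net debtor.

-14932.8

With no valuation effects, change in NIIP = current account = -2142.3
End-of-year NIIP = -12790.5 + (-2142.3) = -14932.8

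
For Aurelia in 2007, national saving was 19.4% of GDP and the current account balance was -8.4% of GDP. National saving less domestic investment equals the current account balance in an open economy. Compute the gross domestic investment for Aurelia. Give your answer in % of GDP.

27.8

S - I = CA (net lending to the rest of the world).
I = S - CA = 19.4 - (-8.4) = 27.8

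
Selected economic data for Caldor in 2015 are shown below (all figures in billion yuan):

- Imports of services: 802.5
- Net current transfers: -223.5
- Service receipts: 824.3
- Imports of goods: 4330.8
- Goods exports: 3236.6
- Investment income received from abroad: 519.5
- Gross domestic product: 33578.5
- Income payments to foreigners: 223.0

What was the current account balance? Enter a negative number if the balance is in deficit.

Goods balance = 3236.6 - 4330.8 = -1094.2
Services balance = 824.3 - 802.5 = 21.8
Trade balance (goods + services) = -1094.2 + 21.8 = -1072.4
Net primary income = 519.5 - 223.0 = 296.5
Net secondary income = -223.5
Current account = -1072.4 + 296.5 + (-223.5) = -999.4

-999.4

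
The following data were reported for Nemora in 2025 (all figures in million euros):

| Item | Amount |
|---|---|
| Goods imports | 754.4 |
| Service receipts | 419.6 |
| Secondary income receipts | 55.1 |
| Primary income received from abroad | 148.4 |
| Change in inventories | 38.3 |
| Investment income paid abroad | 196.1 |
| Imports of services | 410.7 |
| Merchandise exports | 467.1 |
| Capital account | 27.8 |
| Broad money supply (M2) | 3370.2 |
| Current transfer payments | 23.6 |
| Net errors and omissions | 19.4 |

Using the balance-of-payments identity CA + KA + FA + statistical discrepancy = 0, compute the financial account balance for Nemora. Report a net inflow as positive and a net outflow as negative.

Goods balance = 467.1 - 754.4 = -287.3
Services balance = 419.6 - 410.7 = 8.9
Trade balance (goods + services) = -287.3 + 8.9 = -278.4
Net primary income = 148.4 - 196.1 = -47.7
Net secondary income = 55.1 - 23.6 = 31.5
Current account = -278.4 + (-47.7) + 31.5 = -294.6
Financial account = -(-294.6 + 27.8 + 19.4) = 247.4

247.4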